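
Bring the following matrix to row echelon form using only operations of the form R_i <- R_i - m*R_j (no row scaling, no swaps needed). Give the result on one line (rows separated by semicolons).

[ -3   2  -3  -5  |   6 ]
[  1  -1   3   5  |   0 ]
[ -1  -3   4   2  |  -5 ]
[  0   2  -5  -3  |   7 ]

Forward elimination:
R2 <- R2 - (-1/3)*R1:  [    0  -1/3     2  10/3     2 ]
R3 <- R3 - (1/3)*R1:  [     0  -11/3      5   11/3     -7 ]
R3 <- R3 - (11)*R2:  [   0    0  -17  -33  -29 ]
R4 <- R4 - (-6)*R2:  [  0   0   7  17  19 ]
R4 <- R4 - (-7/17)*R3:  [      0       0       0   58/17  120/17 ]
Row echelon form:
[ -3     2   -3     -5  |       6 ]
[  0  -1/3    2   10/3  |       2 ]
[  0     0  -17    -33  |     -29 ]
[  0     0    0  58/17  |  120/17 ]

REF = [-3 2 -3 -5 6; 0 -1/3 2 10/3 2; 0 0 -17 -33 -29; 0 0 0 58/17 120/17]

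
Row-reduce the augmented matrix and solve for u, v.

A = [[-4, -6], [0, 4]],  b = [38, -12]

Forward elimination on [A|b]:
Row echelon form:
[ -4  -6  |   38 ]
[  0   4  |  -12 ]
Back-substitution:
v = (-12) / 4 = -3
u = (38 - (-6)*(-3)) / -4 = -5

(-5, -3)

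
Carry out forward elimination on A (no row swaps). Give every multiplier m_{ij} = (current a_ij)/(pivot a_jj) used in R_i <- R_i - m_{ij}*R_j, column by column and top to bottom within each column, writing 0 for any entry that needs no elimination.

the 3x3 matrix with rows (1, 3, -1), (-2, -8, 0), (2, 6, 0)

Forward elimination:
R2 <- R2 - (-2)*R1:  [  0  -2  -2 ]
R3 <- R3 - (2)*R1:  [ 0  0  2 ]
R3: entry in column 2 is already 0 -> m_{32} = 0 (no row operation needed)
Multipliers (in order of application): m_{21} = -2, m_{31} = 2, m_{32} = 0

multipliers: -2, 2, 0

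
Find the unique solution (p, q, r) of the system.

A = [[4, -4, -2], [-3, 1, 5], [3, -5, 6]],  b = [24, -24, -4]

Forward elimination on [A|b]:
R2 <- R2 - (-3/4)*R1:  [   0   -2  7/2   -6 ]
R3 <- R3 - (3/4)*R1:  [    0    -2  15/2   -22 ]
R3 <- R3 - (1)*R2:  [   0    0    4  -16 ]
Row echelon form:
[ 4  -4   -2  |   24 ]
[ 0  -2  7/2  |   -6 ]
[ 0   0    4  |  -16 ]
Back-substitution:
r = (-16) / 4 = -4
q = (-6 - (7/2)*(-4)) / -2 = -4
p = (24 - (-4)*(-4) - (-2)*(-4)) / 4 = 0

(0, -4, -4)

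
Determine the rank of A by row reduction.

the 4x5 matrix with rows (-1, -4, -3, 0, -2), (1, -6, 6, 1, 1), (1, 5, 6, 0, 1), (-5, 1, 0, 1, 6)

rank(A) = 4

Row reduction:
R2 <- R2 - (-1)*R1:  [   0  -10    3    1   -1 ]
R3 <- R3 - (-1)*R1:  [  0   1   3   0  -1 ]
R4 <- R4 - (5)*R1:  [  0  21  15   1  16 ]
R3 <- R3 - (-1/10)*R2:  [      0       0   33/10    1/10  -11/10 ]
R4 <- R4 - (-21/10)*R2:  [      0       0  213/10   31/10  139/10 ]
R4 <- R4 - (71/11)*R3:  [     0      0      0  27/11     21 ]
Row echelon form:
[ -1   -4     -3      0      -2 ]
[  0  -10      3      1      -1 ]
[  0    0  33/10   1/10  -11/10 ]
[  0    0      0  27/11      21 ]
Nonzero rows / pivot columns: 4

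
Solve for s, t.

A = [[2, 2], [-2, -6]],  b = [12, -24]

(3, 3)

Forward elimination on [A|b]:
R2 <- R2 - (-1)*R1:  [   0   -4  -12 ]
Row echelon form:
[ 2   2  |   12 ]
[ 0  -4  |  -12 ]
Back-substitution:
t = (-12) / -4 = 3
s = (12 - (2)*(3)) / 2 = 3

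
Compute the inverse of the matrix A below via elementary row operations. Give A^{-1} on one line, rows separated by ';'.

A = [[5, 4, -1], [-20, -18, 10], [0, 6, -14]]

inverse = [-24/5 -5/4 -11/20; 7 7/4 3/4; 3 3/4 1/4]

Gauss-Jordan on [A | I]:
R1 <- (1/5)*R1:  [    1   4/5  -1/5  |   1/5     0     0 ]
R2 <- R2 - (-20)*R1:  [  0  -2   6  |   4   1   0 ]
R2 <- (1/-2)*R2:  [    0     1    -3  |    -2  -1/2     0 ]
R1 <- R1 - (4/5)*R2:  [    1     0  11/5  |   9/5   2/5     0 ]
R3 <- R3 - (6)*R2:  [  0   0   4  |  12   3   1 ]
R3 <- (1/4)*R3:  [   0    0    1  |    3  3/4  1/4 ]
R1 <- R1 - (11/5)*R3:  [      1       0       0  |   -24/5    -5/4  -11/20 ]
R2 <- R2 - (-3)*R3:  [   0    1    0  |    7  7/4  3/4 ]
Right block of [I | A^{-1}] is the inverse:
[ -24/5  -5/4  -11/20 ]
[     7   7/4     3/4 ]
[     3   3/4     1/4 ]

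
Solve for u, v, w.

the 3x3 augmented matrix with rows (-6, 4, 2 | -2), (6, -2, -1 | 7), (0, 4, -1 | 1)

(2, 1, 3)

Forward elimination on [A|b]:
R2 <- R2 - (-1)*R1:  [ 0  2  1  5 ]
R3 <- R3 - (2)*R2:  [  0   0  -3  -9 ]
Row echelon form:
[ -6  4   2  |  -2 ]
[  0  2   1  |   5 ]
[  0  0  -3  |  -9 ]
Back-substitution:
w = (-9) / -3 = 3
v = (5 - (1)*(3)) / 2 = 1
u = (-2 - (4)*(1) - (2)*(3)) / -6 = 2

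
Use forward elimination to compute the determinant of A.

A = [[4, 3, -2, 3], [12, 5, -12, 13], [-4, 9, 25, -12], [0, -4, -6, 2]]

Forward elimination:
R2 <- R2 - (3)*R1:  [  0  -4  -6   4 ]
R3 <- R3 - (-1)*R1:  [  0  12  23  -9 ]
R3 <- R3 - (-3)*R2:  [ 0  0  5  3 ]
R4 <- R4 - (1)*R2:  [  0   0   0  -2 ]
Upper-triangular form:
[ 4   3  -2   3 ]
[ 0  -4  -6   4 ]
[ 0   0   5   3 ]
[ 0   0   0  -2 ]
det(A) = (-1)^0 * (4) * (-4) * (5) * (-2) = 160  (0 row swaps -> sign +1)

det(A) = 160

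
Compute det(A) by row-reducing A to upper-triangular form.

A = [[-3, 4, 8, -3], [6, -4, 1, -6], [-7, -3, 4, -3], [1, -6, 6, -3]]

det(A) = -3132

Forward elimination:
R2 <- R2 - (-2)*R1:  [   0    4   17  -12 ]
R3 <- R3 - (7/3)*R1:  [     0  -37/3  -44/3      4 ]
R4 <- R4 - (-1/3)*R1:  [     0  -14/3   26/3     -4 ]
R3 <- R3 - (-37/12)*R2:  [     0      0  151/4    -33 ]
R4 <- R4 - (-7/6)*R2:  [    0     0  57/2   -18 ]
R4 <- R4 - (114/151)*R3:  [        0         0         0  1044/151 ]
Upper-triangular form:
[ -3  4      8        -3 ]
[  0  4     17       -12 ]
[  0  0  151/4       -33 ]
[  0  0      0  1044/151 ]
det(A) = (-1)^0 * (-3) * (4) * (151/4) * (1044/151) = -3132  (0 row swaps -> sign +1)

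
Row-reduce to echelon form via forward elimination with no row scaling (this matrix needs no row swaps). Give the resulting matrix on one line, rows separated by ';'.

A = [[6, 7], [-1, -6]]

REF = [6 7; 0 -29/6]

Forward elimination:
R2 <- R2 - (-1/6)*R1:  [     0  -29/6 ]
Row echelon form:
[ 6      7 ]
[ 0  -29/6 ]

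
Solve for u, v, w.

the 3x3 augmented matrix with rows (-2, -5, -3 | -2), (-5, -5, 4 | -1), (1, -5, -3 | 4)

(2, -1, 1)

Forward elimination on [A|b]:
R2 <- R2 - (5/2)*R1:  [    0  15/2  23/2     4 ]
R3 <- R3 - (-1/2)*R1:  [     0  -15/2   -9/2      3 ]
R3 <- R3 - (-1)*R2:  [ 0  0  7  7 ]
Row echelon form:
[ -2    -5    -3  |  -2 ]
[  0  15/2  23/2  |   4 ]
[  0     0     7  |   7 ]
Back-substitution:
w = (7) / 7 = 1
v = (4 - (23/2)*(1)) / (15/2) = -1
u = (-2 - (-5)*(-1) - (-3)*(1)) / -2 = 2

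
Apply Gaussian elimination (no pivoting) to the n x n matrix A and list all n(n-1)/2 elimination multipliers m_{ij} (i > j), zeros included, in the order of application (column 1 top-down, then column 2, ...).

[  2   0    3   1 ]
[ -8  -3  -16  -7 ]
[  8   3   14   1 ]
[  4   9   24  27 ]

Forward elimination:
R2 <- R2 - (-4)*R1:  [  0  -3  -4  -3 ]
R3 <- R3 - (4)*R1:  [  0   3   2  -3 ]
R4 <- R4 - (2)*R1:  [  0   9  18  25 ]
R3 <- R3 - (-1)*R2:  [  0   0  -2  -6 ]
R4 <- R4 - (-3)*R2:  [  0   0   6  16 ]
R4 <- R4 - (-3)*R3:  [  0   0   0  -2 ]
Multipliers (in order of application): m_{21} = -4, m_{31} = 4, m_{41} = 2, m_{32} = -1, m_{42} = -3, m_{43} = -3

multipliers: -4, 4, 2, -1, -3, -3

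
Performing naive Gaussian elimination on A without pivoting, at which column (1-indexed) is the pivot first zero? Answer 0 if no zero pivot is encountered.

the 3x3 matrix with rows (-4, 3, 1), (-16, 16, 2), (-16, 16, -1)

first zero-pivot column = 0

Naive forward elimination:
R2 <- R2 - (4)*R1:  [  0   4  -2 ]
R3 <- R3 - (4)*R1:  [  0   4  -5 ]
R3 <- R3 - (1)*R2:  [  0   0  -3 ]
All pivots nonzero; naive elimination completes without hitting a zero pivot.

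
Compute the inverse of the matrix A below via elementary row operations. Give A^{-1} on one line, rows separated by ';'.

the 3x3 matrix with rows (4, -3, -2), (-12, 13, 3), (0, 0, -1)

Gauss-Jordan on [A | I]:
R1 <- (1/4)*R1:  [    1  -3/4  -1/2  |   1/4     0     0 ]
R2 <- R2 - (-12)*R1:  [  0   4  -3  |   3   1   0 ]
R2 <- (1/4)*R2:  [    0     1  -3/4  |   3/4   1/4     0 ]
R1 <- R1 - (-3/4)*R2:  [      1       0  -17/16  |   13/16    3/16       0 ]
R3 <- (1/-1)*R3:  [  0   0   1  |   0   0  -1 ]
R1 <- R1 - (-17/16)*R3:  [      1       0       0  |   13/16    3/16  -17/16 ]
R2 <- R2 - (-3/4)*R3:  [    0     1     0  |   3/4   1/4  -3/4 ]
Right block of [I | A^{-1}] is the inverse:
[ 13/16  3/16  -17/16 ]
[   3/4   1/4    -3/4 ]
[     0     0      -1 ]

inverse = [13/16 3/16 -17/16; 3/4 1/4 -3/4; 0 0 -1]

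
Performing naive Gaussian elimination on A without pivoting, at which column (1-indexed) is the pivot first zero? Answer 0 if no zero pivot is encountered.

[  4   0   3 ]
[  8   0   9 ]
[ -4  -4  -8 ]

first zero-pivot column = 2

Naive forward elimination:
R2 <- R2 - (2)*R1:  [ 0  0  3 ]
R3 <- R3 - (-1)*R1:  [  0  -4  -5 ]
Matrix at this point:
[ 4   0   3 ]
[ 0   0   3 ]
[ 0  -4  -5 ]
Pivot entry (2,2) is zero but row 3 has -4 in column 2 -> naive elimination stops; a row interchange (e.g. R2 <-> R3) would be required here.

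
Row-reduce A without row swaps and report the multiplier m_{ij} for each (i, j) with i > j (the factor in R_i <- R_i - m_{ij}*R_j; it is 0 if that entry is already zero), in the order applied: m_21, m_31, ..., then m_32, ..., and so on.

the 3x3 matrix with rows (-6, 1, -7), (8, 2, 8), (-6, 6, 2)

Forward elimination:
R2 <- R2 - (-4/3)*R1:  [    0  10/3  -4/3 ]
R3 <- R3 - (1)*R1:  [ 0  5  9 ]
R3 <- R3 - (3/2)*R2:  [  0   0  11 ]
Multipliers (in order of application): m_{21} = -4/3, m_{31} = 1, m_{32} = 3/2

multipliers: -4/3, 1, 3/2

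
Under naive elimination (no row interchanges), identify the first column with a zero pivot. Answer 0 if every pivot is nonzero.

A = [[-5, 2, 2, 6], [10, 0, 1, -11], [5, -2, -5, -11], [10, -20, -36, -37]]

Naive forward elimination:
R2 <- R2 - (-2)*R1:  [ 0  4  5  1 ]
R3 <- R3 - (-1)*R1:  [  0   0  -3  -5 ]
R4 <- R4 - (-2)*R1:  [   0  -16  -32  -25 ]
R4 <- R4 - (-4)*R2:  [   0    0  -12  -21 ]
R4 <- R4 - (4)*R3:  [  0   0   0  -1 ]
All pivots nonzero; naive elimination completes without hitting a zero pivot.

first zero-pivot column = 0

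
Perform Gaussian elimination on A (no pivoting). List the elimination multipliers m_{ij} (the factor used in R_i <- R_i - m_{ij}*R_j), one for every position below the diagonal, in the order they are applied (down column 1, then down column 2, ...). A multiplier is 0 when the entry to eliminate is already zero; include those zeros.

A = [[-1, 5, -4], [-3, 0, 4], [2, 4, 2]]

Forward elimination:
R2 <- R2 - (3)*R1:  [   0  -15   16 ]
R3 <- R3 - (-2)*R1:  [  0  14  -6 ]
R3 <- R3 - (-14/15)*R2:  [      0       0  134/15 ]
Multipliers (in order of application): m_{21} = 3, m_{31} = -2, m_{32} = -14/15

multipliers: 3, -2, -14/15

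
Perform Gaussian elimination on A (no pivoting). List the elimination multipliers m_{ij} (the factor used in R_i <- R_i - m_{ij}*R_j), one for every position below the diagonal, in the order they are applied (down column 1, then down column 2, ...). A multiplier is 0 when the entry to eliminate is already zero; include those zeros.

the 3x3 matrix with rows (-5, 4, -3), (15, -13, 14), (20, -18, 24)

Forward elimination:
R2 <- R2 - (-3)*R1:  [  0  -1   5 ]
R3 <- R3 - (-4)*R1:  [  0  -2  12 ]
R3 <- R3 - (2)*R2:  [ 0  0  2 ]
Multipliers (in order of application): m_{21} = -3, m_{31} = -4, m_{32} = 2

multipliers: -3, -4, 2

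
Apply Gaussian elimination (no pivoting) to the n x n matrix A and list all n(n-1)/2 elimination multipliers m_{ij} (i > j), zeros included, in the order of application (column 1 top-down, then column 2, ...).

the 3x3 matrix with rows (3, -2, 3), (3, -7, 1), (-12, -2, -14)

multipliers: 1, -4, 2

Forward elimination:
R2 <- R2 - (1)*R1:  [  0  -5  -2 ]
R3 <- R3 - (-4)*R1:  [   0  -10   -2 ]
R3 <- R3 - (2)*R2:  [ 0  0  2 ]
Multipliers (in order of application): m_{21} = 1, m_{31} = -4, m_{32} = 2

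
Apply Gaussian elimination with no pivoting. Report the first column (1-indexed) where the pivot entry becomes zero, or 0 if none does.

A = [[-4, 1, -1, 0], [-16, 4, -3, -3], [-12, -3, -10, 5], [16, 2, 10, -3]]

first zero-pivot column = 2

Naive forward elimination:
R2 <- R2 - (4)*R1:  [  0   0   1  -3 ]
R3 <- R3 - (3)*R1:  [  0  -6  -7   5 ]
R4 <- R4 - (-4)*R1:  [  0   6   6  -3 ]
Matrix at this point:
[ -4   1  -1   0 ]
[  0   0   1  -3 ]
[  0  -6  -7   5 ]
[  0   6   6  -3 ]
Pivot entry (2,2) is zero but row 3 has -6 in column 2 -> naive elimination stops; a row interchange (e.g. R2 <-> R3) would be required here.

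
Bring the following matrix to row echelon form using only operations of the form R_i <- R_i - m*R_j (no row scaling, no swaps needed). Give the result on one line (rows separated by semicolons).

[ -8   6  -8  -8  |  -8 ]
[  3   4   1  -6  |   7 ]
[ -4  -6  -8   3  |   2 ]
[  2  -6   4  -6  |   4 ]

REF = [-8 6 -8 -8 -8; 0 25/4 -2 -9 4; 0 0 -172/25 -149/25 294/25; 0 0 0 -1287/86 251/43]

Forward elimination:
R2 <- R2 - (-3/8)*R1:  [    0  25/4    -2    -9     4 ]
R3 <- R3 - (1/2)*R1:  [  0  -9  -4   7   6 ]
R4 <- R4 - (-1/4)*R1:  [    0  -9/2     2    -8     2 ]
R3 <- R3 - (-36/25)*R2:  [       0        0  -172/25  -149/25   294/25 ]
R4 <- R4 - (-18/25)*R2:  [       0        0    14/25  -362/25   122/25 ]
R4 <- R4 - (-7/86)*R3:  [        0         0         0  -1287/86    251/43 ]
Row echelon form:
[ -8     6       -8        -8  |      -8 ]
[  0  25/4       -2        -9  |       4 ]
[  0     0  -172/25   -149/25  |  294/25 ]
[  0     0        0  -1287/86  |  251/43 ]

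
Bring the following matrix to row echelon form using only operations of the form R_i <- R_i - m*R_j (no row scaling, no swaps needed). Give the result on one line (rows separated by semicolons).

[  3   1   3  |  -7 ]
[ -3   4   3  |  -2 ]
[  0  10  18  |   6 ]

REF = [3 1 3 -7; 0 5 6 -9; 0 0 6 24]

Forward elimination:
R2 <- R2 - (-1)*R1:  [  0   5   6  -9 ]
R3 <- R3 - (2)*R2:  [  0   0   6  24 ]
Row echelon form:
[ 3  1  3  |  -7 ]
[ 0  5  6  |  -9 ]
[ 0  0  6  |  24 ]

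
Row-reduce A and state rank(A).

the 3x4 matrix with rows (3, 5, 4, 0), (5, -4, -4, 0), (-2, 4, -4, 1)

rank(A) = 3

Row reduction:
R2 <- R2 - (5/3)*R1:  [     0  -37/3  -32/3      0 ]
R3 <- R3 - (-2/3)*R1:  [    0  22/3  -4/3     1 ]
R3 <- R3 - (-22/37)*R2:  [       0        0  -284/37        1 ]
Row echelon form:
[ 3      5        4  0 ]
[ 0  -37/3    -32/3  0 ]
[ 0      0  -284/37  1 ]
Nonzero rows / pivot columns: 3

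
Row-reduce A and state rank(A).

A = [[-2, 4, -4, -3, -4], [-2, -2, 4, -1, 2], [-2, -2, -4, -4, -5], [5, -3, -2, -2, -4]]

Row reduction:
R2 <- R2 - (1)*R1:  [  0  -6   8   2   6 ]
R3 <- R3 - (1)*R1:  [  0  -6   0  -1  -1 ]
R4 <- R4 - (-5/2)*R1:  [     0      7    -12  -19/2    -14 ]
R3 <- R3 - (1)*R2:  [  0   0  -8  -3  -7 ]
R4 <- R4 - (-7/6)*R2:  [     0      0   -8/3  -43/6     -7 ]
R4 <- R4 - (1/3)*R3:  [     0      0      0  -37/6  -14/3 ]
Row echelon form:
[ -2   4  -4     -3     -4 ]
[  0  -6   8      2      6 ]
[  0   0  -8     -3     -7 ]
[  0   0   0  -37/6  -14/3 ]
Nonzero rows / pivot columns: 4

rank(A) = 4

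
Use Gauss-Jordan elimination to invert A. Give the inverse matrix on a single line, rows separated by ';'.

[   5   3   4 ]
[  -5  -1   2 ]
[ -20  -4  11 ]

Gauss-Jordan on [A | I]:
R1 <- (1/5)*R1:  [   1  3/5  4/5  |  1/5    0    0 ]
R2 <- R2 - (-5)*R1:  [ 0  2  6  |  1  1  0 ]
R3 <- R3 - (-20)*R1:  [  0   8  27  |   4   0   1 ]
R2 <- (1/2)*R2:  [   0    1    3  |  1/2  1/2    0 ]
R1 <- R1 - (3/5)*R2:  [     1      0     -1  |  -1/10  -3/10      0 ]
R3 <- R3 - (8)*R2:  [  0   0   3  |   0  -4   1 ]
R3 <- (1/3)*R3:  [    0     0     1  |     0  -4/3   1/3 ]
R1 <- R1 - (-1)*R3:  [      1       0       0  |   -1/10  -49/30     1/3 ]
R2 <- R2 - (3)*R3:  [   0    1    0  |  1/2  9/2   -1 ]
Right block of [I | A^{-1}] is the inverse:
[ -1/10  -49/30  1/3 ]
[   1/2     9/2   -1 ]
[     0    -4/3  1/3 ]

inverse = [-1/10 -49/30 1/3; 1/2 9/2 -1; 0 -4/3 1/3]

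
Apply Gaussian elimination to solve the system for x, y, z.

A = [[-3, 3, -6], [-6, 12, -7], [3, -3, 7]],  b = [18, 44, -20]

(1, 3, -2)

Forward elimination on [A|b]:
R2 <- R2 - (2)*R1:  [ 0  6  5  8 ]
R3 <- R3 - (-1)*R1:  [  0   0   1  -2 ]
Row echelon form:
[ -3  3  -6  |  18 ]
[  0  6   5  |   8 ]
[  0  0   1  |  -2 ]
Back-substitution:
z = (-2) / 1 = -2
y = (8 - (5)*(-2)) / 6 = 3
x = (18 - (3)*(3) - (-6)*(-2)) / -3 = 1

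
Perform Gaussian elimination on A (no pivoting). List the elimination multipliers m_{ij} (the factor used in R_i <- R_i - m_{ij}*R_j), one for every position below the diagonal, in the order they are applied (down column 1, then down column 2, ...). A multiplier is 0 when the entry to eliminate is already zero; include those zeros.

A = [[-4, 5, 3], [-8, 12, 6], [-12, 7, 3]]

multipliers: 2, 3, -4

Forward elimination:
R2 <- R2 - (2)*R1:  [ 0  2  0 ]
R3 <- R3 - (3)*R1:  [  0  -8  -6 ]
R3 <- R3 - (-4)*R2:  [  0   0  -6 ]
Multipliers (in order of application): m_{21} = 2, m_{31} = 3, m_{32} = -4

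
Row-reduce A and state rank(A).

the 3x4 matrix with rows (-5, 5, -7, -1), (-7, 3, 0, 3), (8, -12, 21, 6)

Row reduction:
R2 <- R2 - (7/5)*R1:  [    0    -4  49/5  22/5 ]
R3 <- R3 - (-8/5)*R1:  [    0    -4  49/5  22/5 ]
R3 <- R3 - (1)*R2:  [ 0  0  0  0 ]
Row echelon form:
[ -5   5    -7    -1 ]
[  0  -4  49/5  22/5 ]
[  0   0     0     0 ]
Nonzero rows / pivot columns: 2

rank(A) = 2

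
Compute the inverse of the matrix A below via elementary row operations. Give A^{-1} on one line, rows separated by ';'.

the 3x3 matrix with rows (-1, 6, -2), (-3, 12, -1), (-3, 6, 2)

Gauss-Jordan on [A | I]:
R1 <- (1/-1)*R1:  [  1  -6   2  |  -1   0   0 ]
R2 <- R2 - (-3)*R1:  [  0  -6   5  |  -3   1   0 ]
R3 <- R3 - (-3)*R1:  [   0  -12    8  |   -3    0    1 ]
R2 <- (1/-6)*R2:  [    0     1  -5/6  |   1/2  -1/6     0 ]
R1 <- R1 - (-6)*R2:  [  1   0  -3  |   2  -1   0 ]
R3 <- R3 - (-12)*R2:  [  0   0  -2  |   3  -2   1 ]
R3 <- (1/-2)*R3:  [    0     0     1  |  -3/2     1  -1/2 ]
R1 <- R1 - (-3)*R3:  [    1     0     0  |  -5/2     2  -3/2 ]
R2 <- R2 - (-5/6)*R3:  [     0      1      0  |   -3/4    2/3  -5/12 ]
Right block of [I | A^{-1}] is the inverse:
[ -5/2    2   -3/2 ]
[ -3/4  2/3  -5/12 ]
[ -3/2    1   -1/2 ]

inverse = [-5/2 2 -3/2; -3/4 2/3 -5/12; -3/2 1 -1/2]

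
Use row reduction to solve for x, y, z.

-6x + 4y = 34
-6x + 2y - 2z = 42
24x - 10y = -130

(-5, 1, -5)

Forward elimination on [A|b]:
R2 <- R2 - (1)*R1:  [  0  -2  -2   8 ]
R3 <- R3 - (-4)*R1:  [ 0  6  0  6 ]
R3 <- R3 - (-3)*R2:  [  0   0  -6  30 ]
Row echelon form:
[ -6   4   0  |  34 ]
[  0  -2  -2  |   8 ]
[  0   0  -6  |  30 ]
Back-substitution:
z = (30) / -6 = -5
y = (8 - (-2)*(-5)) / -2 = 1
x = (34 - (4)*(1)) / -6 = -5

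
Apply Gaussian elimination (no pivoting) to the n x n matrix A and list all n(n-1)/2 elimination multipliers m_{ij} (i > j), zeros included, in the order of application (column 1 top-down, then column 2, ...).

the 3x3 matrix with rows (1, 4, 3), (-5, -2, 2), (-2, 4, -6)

multipliers: -5, -2, 2/3

Forward elimination:
R2 <- R2 - (-5)*R1:  [  0  18  17 ]
R3 <- R3 - (-2)*R1:  [  0  12   0 ]
R3 <- R3 - (2/3)*R2:  [     0      0  -34/3 ]
Multipliers (in order of application): m_{21} = -5, m_{31} = -2, m_{32} = 2/3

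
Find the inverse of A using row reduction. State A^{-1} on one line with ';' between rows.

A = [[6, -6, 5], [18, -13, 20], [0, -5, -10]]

inverse = [-23/15 17/30 11/30; -6/5 2/5 1/5; 3/5 -1/5 -1/5]

Gauss-Jordan on [A | I]:
R1 <- (1/6)*R1:  [   1   -1  5/6  |  1/6    0    0 ]
R2 <- R2 - (18)*R1:  [  0   5   5  |  -3   1   0 ]
R2 <- (1/5)*R2:  [    0     1     1  |  -3/5   1/5     0 ]
R1 <- R1 - (-1)*R2:  [      1       0    11/6  |  -13/30     1/5       0 ]
R3 <- R3 - (-5)*R2:  [  0   0  -5  |  -3   1   1 ]
R3 <- (1/-5)*R3:  [    0     0     1  |   3/5  -1/5  -1/5 ]
R1 <- R1 - (11/6)*R3:  [      1       0       0  |  -23/15   17/30   11/30 ]
R2 <- R2 - (1)*R3:  [    0     1     0  |  -6/5   2/5   1/5 ]
Right block of [I | A^{-1}] is the inverse:
[ -23/15  17/30  11/30 ]
[   -6/5    2/5    1/5 ]
[    3/5   -1/5   -1/5 ]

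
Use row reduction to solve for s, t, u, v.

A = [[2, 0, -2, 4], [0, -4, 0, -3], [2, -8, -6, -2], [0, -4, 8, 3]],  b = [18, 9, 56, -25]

Forward elimination on [A|b]:
R3 <- R3 - (1)*R1:  [  0  -8  -4  -6  38 ]
R3 <- R3 - (2)*R2:  [  0   0  -4   0  20 ]
R4 <- R4 - (1)*R2:  [   0    0    8    6  -34 ]
R4 <- R4 - (-2)*R3:  [ 0  0  0  6  6 ]
Row echelon form:
[ 2   0  -2   4  |  18 ]
[ 0  -4   0  -3  |   9 ]
[ 0   0  -4   0  |  20 ]
[ 0   0   0   6  |   6 ]
Back-substitution:
v = (6) / 6 = 1
u = (20) / -4 = -5
t = (9 - (-3)*(1)) / -4 = -3
s = (18 - (-2)*(-5) - (4)*(1)) / 2 = 2

(2, -3, -5, 1)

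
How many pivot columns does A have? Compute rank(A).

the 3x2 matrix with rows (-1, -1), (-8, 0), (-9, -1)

Row reduction:
R2 <- R2 - (8)*R1:  [ 0  8 ]
R3 <- R3 - (9)*R1:  [ 0  8 ]
R3 <- R3 - (1)*R2:  [ 0  0 ]
Row echelon form:
[ -1  -1 ]
[  0   8 ]
[  0   0 ]
Nonzero rows / pivot columns: 2

rank(A) = 2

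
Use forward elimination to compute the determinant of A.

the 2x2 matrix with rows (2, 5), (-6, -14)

Forward elimination:
R2 <- R2 - (-3)*R1:  [ 0  1 ]
Upper-triangular form:
[ 2  5 ]
[ 0  1 ]
det(A) = (-1)^0 * (2) * (1) = 2  (0 row swaps -> sign +1)

det(A) = 2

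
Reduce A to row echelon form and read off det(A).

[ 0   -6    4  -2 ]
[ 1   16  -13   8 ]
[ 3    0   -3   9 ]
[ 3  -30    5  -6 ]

det(A) = -48

Forward elimination:
R1 <-> R2   (pivot in column 1 was zero)
[ 1   16  -13   8 ]
[ 0   -6    4  -2 ]
[ 3    0   -3   9 ]
[ 3  -30    5  -6 ]
R3 <- R3 - (3)*R1:  [   0  -48   36  -15 ]
R4 <- R4 - (3)*R1:  [   0  -78   44  -30 ]
R3 <- R3 - (8)*R2:  [ 0  0  4  1 ]
R4 <- R4 - (13)*R2:  [  0   0  -8  -4 ]
R4 <- R4 - (-2)*R3:  [  0   0   0  -2 ]
Upper-triangular form:
[ 1  16  -13   8 ]
[ 0  -6    4  -2 ]
[ 0   0    4   1 ]
[ 0   0    0  -2 ]
det(A) = (-1)^1 * (1) * (-6) * (4) * (-2) = -48  (1 row swap -> sign -1)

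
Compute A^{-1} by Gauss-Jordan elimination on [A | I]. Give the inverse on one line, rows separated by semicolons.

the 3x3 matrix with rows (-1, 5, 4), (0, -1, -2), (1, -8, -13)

Gauss-Jordan on [A | I]:
R1 <- (1/-1)*R1:  [  1  -5  -4  |  -1   0   0 ]
R3 <- R3 - (1)*R1:  [  0  -3  -9  |   1   0   1 ]
R2 <- (1/-1)*R2:  [  0   1   2  |   0  -1   0 ]
R1 <- R1 - (-5)*R2:  [  1   0   6  |  -1  -5   0 ]
R3 <- R3 - (-3)*R2:  [  0   0  -3  |   1  -3   1 ]
R3 <- (1/-3)*R3:  [    0     0     1  |  -1/3     1  -1/3 ]
R1 <- R1 - (6)*R3:  [   1    0    0  |    1  -11    2 ]
R2 <- R2 - (2)*R3:  [   0    1    0  |  2/3   -3  2/3 ]
Right block of [I | A^{-1}] is the inverse:
[    1  -11     2 ]
[  2/3   -3   2/3 ]
[ -1/3    1  -1/3 ]

inverse = [1 -11 2; 2/3 -3 2/3; -1/3 1 -1/3]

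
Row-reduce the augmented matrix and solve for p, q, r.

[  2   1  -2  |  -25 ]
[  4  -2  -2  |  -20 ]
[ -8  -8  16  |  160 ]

Forward elimination on [A|b]:
R2 <- R2 - (2)*R1:  [  0  -4   2  30 ]
R3 <- R3 - (-4)*R1:  [  0  -4   8  60 ]
R3 <- R3 - (1)*R2:  [  0   0   6  30 ]
Row echelon form:
[ 2   1  -2  |  -25 ]
[ 0  -4   2  |   30 ]
[ 0   0   6  |   30 ]
Back-substitution:
r = (30) / 6 = 5
q = (30 - (2)*(5)) / -4 = -5
p = (-25 - (1)*(-5) - (-2)*(5)) / 2 = -5

(-5, -5, 5)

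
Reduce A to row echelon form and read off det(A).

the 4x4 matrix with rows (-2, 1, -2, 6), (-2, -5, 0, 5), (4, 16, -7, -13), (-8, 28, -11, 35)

Forward elimination:
R2 <- R2 - (1)*R1:  [  0  -6   2  -1 ]
R3 <- R3 - (-2)*R1:  [   0   18  -11   -1 ]
R4 <- R4 - (4)*R1:  [  0  24  -3  11 ]
R3 <- R3 - (-3)*R2:  [  0   0  -5  -4 ]
R4 <- R4 - (-4)*R2:  [ 0  0  5  7 ]
R4 <- R4 - (-1)*R3:  [ 0  0  0  3 ]
Upper-triangular form:
[ -2   1  -2   6 ]
[  0  -6   2  -1 ]
[  0   0  -5  -4 ]
[  0   0   0   3 ]
det(A) = (-1)^0 * (-2) * (-6) * (-5) * (3) = -180  (0 row swaps -> sign +1)

det(A) = -180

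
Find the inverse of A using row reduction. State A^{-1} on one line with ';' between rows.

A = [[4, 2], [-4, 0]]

inverse = [0 -1/4; 1/2 1/2]

Gauss-Jordan on [A | I]:
R1 <- (1/4)*R1:  [   1  1/2  |  1/4    0 ]
R2 <- R2 - (-4)*R1:  [ 0  2  |  1  1 ]
R2 <- (1/2)*R2:  [   0    1  |  1/2  1/2 ]
R1 <- R1 - (1/2)*R2:  [    1     0  |     0  -1/4 ]
Right block of [I | A^{-1}] is the inverse:
[   0  -1/4 ]
[ 1/2   1/2 ]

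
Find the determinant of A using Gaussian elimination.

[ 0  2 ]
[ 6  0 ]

det(A) = -12

Forward elimination:
R1 <-> R2   (pivot in column 1 was zero)
[ 6  0 ]
[ 0  2 ]
Upper-triangular form:
[ 6  0 ]
[ 0  2 ]
det(A) = (-1)^1 * (6) * (2) = -12  (1 row swap -> sign -1)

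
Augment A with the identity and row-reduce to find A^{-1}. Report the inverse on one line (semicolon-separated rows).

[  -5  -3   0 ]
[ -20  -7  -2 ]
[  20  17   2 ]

Gauss-Jordan on [A | I]:
R1 <- (1/-5)*R1:  [    1   3/5     0  |  -1/5     0     0 ]
R2 <- R2 - (-20)*R1:  [  0   5  -2  |  -4   1   0 ]
R3 <- R3 - (20)*R1:  [ 0  5  2  |  4  0  1 ]
R2 <- (1/5)*R2:  [    0     1  -2/5  |  -4/5   1/5     0 ]
R1 <- R1 - (3/5)*R2:  [     1      0   6/25  |   7/25  -3/25      0 ]
R3 <- R3 - (5)*R2:  [  0   0   4  |   8  -1   1 ]
R3 <- (1/4)*R3:  [    0     0     1  |     2  -1/4   1/4 ]
R1 <- R1 - (6/25)*R3:  [     1      0      0  |   -1/5  -3/50  -3/50 ]
R2 <- R2 - (-2/5)*R3:  [    0     1     0  |     0  1/10  1/10 ]
Right block of [I | A^{-1}] is the inverse:
[ -1/5  -3/50  -3/50 ]
[    0   1/10   1/10 ]
[    2   -1/4    1/4 ]

inverse = [-1/5 -3/50 -3/50; 0 1/10 1/10; 2 -1/4 1/4]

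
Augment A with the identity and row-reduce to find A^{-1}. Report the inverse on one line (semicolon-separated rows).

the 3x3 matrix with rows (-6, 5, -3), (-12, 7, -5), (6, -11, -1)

Gauss-Jordan on [A | I]:
R1 <- (1/-6)*R1:  [    1  -5/6   1/2  |  -1/6     0     0 ]
R2 <- R2 - (-12)*R1:  [  0  -3   1  |  -2   1   0 ]
R3 <- R3 - (6)*R1:  [  0  -6  -4  |   1   0   1 ]
R2 <- (1/-3)*R2:  [    0     1  -1/3  |   2/3  -1/3     0 ]
R1 <- R1 - (-5/6)*R2:  [     1      0    2/9  |   7/18  -5/18      0 ]
R3 <- R3 - (-6)*R2:  [  0   0  -6  |   5  -2   1 ]
R3 <- (1/-6)*R3:  [    0     0     1  |  -5/6   1/3  -1/6 ]
R1 <- R1 - (2/9)*R3:  [      1       0       0  |   31/54  -19/54    1/27 ]
R2 <- R2 - (-1/3)*R3:  [     0      1      0  |   7/18   -2/9  -1/18 ]
Right block of [I | A^{-1}] is the inverse:
[ 31/54  -19/54   1/27 ]
[  7/18    -2/9  -1/18 ]
[  -5/6     1/3   -1/6 ]

inverse = [31/54 -19/54 1/27; 7/18 -2/9 -1/18; -5/6 1/3 -1/6]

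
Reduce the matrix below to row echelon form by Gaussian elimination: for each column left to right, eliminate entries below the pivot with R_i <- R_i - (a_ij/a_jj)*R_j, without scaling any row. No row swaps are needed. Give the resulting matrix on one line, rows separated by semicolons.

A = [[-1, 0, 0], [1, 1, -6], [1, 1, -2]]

REF = [-1 0 0; 0 1 -6; 0 0 4]

Forward elimination:
R2 <- R2 - (-1)*R1:  [  0   1  -6 ]
R3 <- R3 - (-1)*R1:  [  0   1  -2 ]
R3 <- R3 - (1)*R2:  [ 0  0  4 ]
Row echelon form:
[ -1  0   0 ]
[  0  1  -6 ]
[  0  0   4 ]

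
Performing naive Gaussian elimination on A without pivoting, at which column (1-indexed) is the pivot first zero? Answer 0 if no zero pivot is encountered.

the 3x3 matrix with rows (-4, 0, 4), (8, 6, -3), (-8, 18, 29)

Naive forward elimination:
R2 <- R2 - (-2)*R1:  [ 0  6  5 ]
R3 <- R3 - (2)*R1:  [  0  18  21 ]
R3 <- R3 - (3)*R2:  [ 0  0  6 ]
All pivots nonzero; naive elimination completes without hitting a zero pivot.

first zero-pivot column = 0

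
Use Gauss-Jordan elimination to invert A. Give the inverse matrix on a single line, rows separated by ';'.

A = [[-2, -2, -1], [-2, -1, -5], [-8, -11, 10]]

Gauss-Jordan on [A | I]:
R1 <- (1/-2)*R1:  [    1     1   1/2  |  -1/2     0     0 ]
R2 <- R2 - (-2)*R1:  [  0   1  -4  |  -1   1   0 ]
R3 <- R3 - (-8)*R1:  [  0  -3  14  |  -4   0   1 ]
R1 <- R1 - (1)*R2:  [   1    0  9/2  |  1/2   -1    0 ]
R3 <- R3 - (-3)*R2:  [  0   0   2  |  -7   3   1 ]
R3 <- (1/2)*R3:  [    0     0     1  |  -7/2   3/2   1/2 ]
R1 <- R1 - (9/2)*R3:  [     1      0      0  |   65/4  -31/4   -9/4 ]
R2 <- R2 - (-4)*R3:  [   0    1    0  |  -15    7    2 ]
Right block of [I | A^{-1}] is the inverse:
[ 65/4  -31/4  -9/4 ]
[  -15      7     2 ]
[ -7/2    3/2   1/2 ]

inverse = [65/4 -31/4 -9/4; -15 7 2; -7/2 3/2 1/2]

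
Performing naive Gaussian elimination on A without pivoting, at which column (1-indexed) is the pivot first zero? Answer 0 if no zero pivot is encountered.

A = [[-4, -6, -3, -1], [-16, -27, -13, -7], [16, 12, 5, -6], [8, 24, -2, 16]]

first zero-pivot column = 0

Naive forward elimination:
R2 <- R2 - (4)*R1:  [  0  -3  -1  -3 ]
R3 <- R3 - (-4)*R1:  [   0  -12   -7  -10 ]
R4 <- R4 - (-2)*R1:  [  0  12  -8  14 ]
R3 <- R3 - (4)*R2:  [  0   0  -3   2 ]
R4 <- R4 - (-4)*R2:  [   0    0  -12    2 ]
R4 <- R4 - (4)*R3:  [  0   0   0  -6 ]
All pivots nonzero; naive elimination completes without hitting a zero pivot.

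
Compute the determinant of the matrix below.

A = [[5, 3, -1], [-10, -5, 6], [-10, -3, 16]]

Forward elimination:
R2 <- R2 - (-2)*R1:  [ 0  1  4 ]
R3 <- R3 - (-2)*R1:  [  0   3  14 ]
R3 <- R3 - (3)*R2:  [ 0  0  2 ]
Upper-triangular form:
[ 5  3  -1 ]
[ 0  1   4 ]
[ 0  0   2 ]
det(A) = (-1)^0 * (5) * (1) * (2) = 10  (0 row swaps -> sign +1)

det(A) = 10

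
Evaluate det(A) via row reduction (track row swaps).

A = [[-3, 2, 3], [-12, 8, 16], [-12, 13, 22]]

det(A) = 60

Forward elimination:
R2 <- R2 - (4)*R1:  [ 0  0  4 ]
R3 <- R3 - (4)*R1:  [  0   5  10 ]
R2 <-> R3   (pivot in column 2 was zero)
[ -3  2   3 ]
[  0  5  10 ]
[  0  0   4 ]
Upper-triangular form:
[ -3  2   3 ]
[  0  5  10 ]
[  0  0   4 ]
det(A) = (-1)^1 * (-3) * (5) * (4) = 60  (1 row swap -> sign -1)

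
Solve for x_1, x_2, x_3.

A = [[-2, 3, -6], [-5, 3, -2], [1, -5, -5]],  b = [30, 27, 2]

Forward elimination on [A|b]:
R2 <- R2 - (5/2)*R1:  [    0  -9/2    13   -48 ]
R3 <- R3 - (-1/2)*R1:  [    0  -7/2    -8    17 ]
R3 <- R3 - (7/9)*R2:  [      0       0  -163/9   163/3 ]
Row echelon form:
[ -2     3      -6  |     30 ]
[  0  -9/2      13  |    -48 ]
[  0     0  -163/9  |  163/3 ]
Back-substitution:
x_3 = (163/3) / (-163/9) = -3
x_2 = (-48 - (13)*(-3)) / (-9/2) = 2
x_1 = (30 - (3)*(2) - (-6)*(-3)) / -2 = -3

(-3, 2, -3)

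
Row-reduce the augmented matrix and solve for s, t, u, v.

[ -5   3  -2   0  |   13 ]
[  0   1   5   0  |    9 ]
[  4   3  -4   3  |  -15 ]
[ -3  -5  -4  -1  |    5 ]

Forward elimination on [A|b]:
R3 <- R3 - (-4/5)*R1:  [     0   27/5  -28/5      3  -23/5 ]
R4 <- R4 - (3/5)*R1:  [     0  -34/5  -14/5     -1  -14/5 ]
R3 <- R3 - (27/5)*R2:  [      0       0  -163/5       3  -266/5 ]
R4 <- R4 - (-34/5)*R2:  [     0      0  156/5     -1  292/5 ]
R4 <- R4 - (-156/163)*R3:  [        0         0         0   305/163  1220/163 ]
Row echelon form:
[ -5  3      -2        0  |        13 ]
[  0  1       5        0  |         9 ]
[  0  0  -163/5        3  |    -266/5 ]
[  0  0       0  305/163  |  1220/163 ]
Back-substitution:
v = (1220/163) / (305/163) = 4
u = (-266/5 - (3)*(4)) / (-163/5) = 2
t = (9 - (5)*(2)) / 1 = -1
s = (13 - (3)*(-1) - (-2)*(2)) / -5 = -4

(-4, -1, 2, 4)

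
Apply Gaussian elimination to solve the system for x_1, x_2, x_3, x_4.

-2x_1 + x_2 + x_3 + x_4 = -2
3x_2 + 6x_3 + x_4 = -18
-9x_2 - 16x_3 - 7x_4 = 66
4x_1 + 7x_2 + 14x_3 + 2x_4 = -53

Forward elimination on [A|b]:
R4 <- R4 - (-2)*R1:  [   0    9   16    4  -57 ]
R3 <- R3 - (-3)*R2:  [  0   0   2  -4  12 ]
R4 <- R4 - (3)*R2:  [  0   0  -2   1  -3 ]
R4 <- R4 - (-1)*R3:  [  0   0   0  -3   9 ]
Row echelon form:
[ -2  1  1   1  |   -2 ]
[  0  3  6   1  |  -18 ]
[  0  0  2  -4  |   12 ]
[  0  0  0  -3  |    9 ]
Back-substitution:
x_4 = (9) / -3 = -3
x_3 = (12 - (-4)*(-3)) / 2 = 0
x_2 = (-18 - (6)*(0) - (1)*(-3)) / 3 = -5
x_1 = (-2 - (1)*(-5) - (1)*(0) - (1)*(-3)) / -2 = -3

(-3, -5, 0, -3)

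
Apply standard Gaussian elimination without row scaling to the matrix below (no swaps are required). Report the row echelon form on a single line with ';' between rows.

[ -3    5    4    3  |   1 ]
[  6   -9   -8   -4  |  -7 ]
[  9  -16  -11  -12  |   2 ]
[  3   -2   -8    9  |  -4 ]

REF = [-3 5 4 3 1; 0 1 0 2 -5; 0 0 1 -1 0; 0 0 0 2 12]

Forward elimination:
R2 <- R2 - (-2)*R1:  [  0   1   0   2  -5 ]
R3 <- R3 - (-3)*R1:  [  0  -1   1  -3   5 ]
R4 <- R4 - (-1)*R1:  [  0   3  -4  12  -3 ]
R3 <- R3 - (-1)*R2:  [  0   0   1  -1   0 ]
R4 <- R4 - (3)*R2:  [  0   0  -4   6  12 ]
R4 <- R4 - (-4)*R3:  [  0   0   0   2  12 ]
Row echelon form:
[ -3  5  4   3  |   1 ]
[  0  1  0   2  |  -5 ]
[  0  0  1  -1  |   0 ]
[  0  0  0   2  |  12 ]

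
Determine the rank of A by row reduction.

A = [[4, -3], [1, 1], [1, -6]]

rank(A) = 2

Row reduction:
R2 <- R2 - (1/4)*R1:  [   0  7/4 ]
R3 <- R3 - (1/4)*R1:  [     0  -21/4 ]
R3 <- R3 - (-3)*R2:  [ 0  0 ]
Row echelon form:
[ 4   -3 ]
[ 0  7/4 ]
[ 0    0 ]
Nonzero rows / pivot columns: 2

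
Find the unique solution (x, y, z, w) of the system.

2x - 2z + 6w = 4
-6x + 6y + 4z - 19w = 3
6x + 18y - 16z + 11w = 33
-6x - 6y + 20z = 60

Forward elimination on [A|b]:
R2 <- R2 - (-3)*R1:  [  0   6  -2  -1  15 ]
R3 <- R3 - (3)*R1:  [   0   18  -10   -7   21 ]
R4 <- R4 - (-3)*R1:  [  0  -6  14  18  72 ]
R3 <- R3 - (3)*R2:  [   0    0   -4   -4  -24 ]
R4 <- R4 - (-1)*R2:  [  0   0  12  17  87 ]
R4 <- R4 - (-3)*R3:  [  0   0   0   5  15 ]
Row echelon form:
[ 2  0  -2   6  |    4 ]
[ 0  6  -2  -1  |   15 ]
[ 0  0  -4  -4  |  -24 ]
[ 0  0   0   5  |   15 ]
Back-substitution:
w = (15) / 5 = 3
z = (-24 - (-4)*(3)) / -4 = 3
y = (15 - (-2)*(3) - (-1)*(3)) / 6 = 4
x = (4 - (-2)*(3) - (6)*(3)) / 2 = -4

(-4, 4, 3, 3)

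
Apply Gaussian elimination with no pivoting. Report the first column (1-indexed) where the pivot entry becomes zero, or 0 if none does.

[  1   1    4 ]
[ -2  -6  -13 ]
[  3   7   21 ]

first zero-pivot column = 0

Naive forward elimination:
R2 <- R2 - (-2)*R1:  [  0  -4  -5 ]
R3 <- R3 - (3)*R1:  [ 0  4  9 ]
R3 <- R3 - (-1)*R2:  [ 0  0  4 ]
All pivots nonzero; naive elimination completes without hitting a zero pivot.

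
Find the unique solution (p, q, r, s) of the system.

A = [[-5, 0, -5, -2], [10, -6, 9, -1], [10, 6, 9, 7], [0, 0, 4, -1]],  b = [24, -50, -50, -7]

(-5, -2, -1, 3)

Forward elimination on [A|b]:
R2 <- R2 - (-2)*R1:  [  0  -6  -1  -5  -2 ]
R3 <- R3 - (-2)*R1:  [  0   6  -1   3  -2 ]
R3 <- R3 - (-1)*R2:  [  0   0  -2  -2  -4 ]
R4 <- R4 - (-2)*R3:  [   0    0    0   -5  -15 ]
Row echelon form:
[ -5   0  -5  -2  |   24 ]
[  0  -6  -1  -5  |   -2 ]
[  0   0  -2  -2  |   -4 ]
[  0   0   0  -5  |  -15 ]
Back-substitution:
s = (-15) / -5 = 3
r = (-4 - (-2)*(3)) / -2 = -1
q = (-2 - (-1)*(-1) - (-5)*(3)) / -6 = -2
p = (24 - (-5)*(-1) - (-2)*(3)) / -5 = -5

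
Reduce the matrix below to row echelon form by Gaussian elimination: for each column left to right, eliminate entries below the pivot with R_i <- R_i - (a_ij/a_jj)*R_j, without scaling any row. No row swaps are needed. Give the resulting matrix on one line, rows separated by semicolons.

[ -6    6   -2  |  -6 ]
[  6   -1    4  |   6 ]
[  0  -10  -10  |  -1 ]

Forward elimination:
R2 <- R2 - (-1)*R1:  [ 0  5  2  0 ]
R3 <- R3 - (-2)*R2:  [  0   0  -6  -1 ]
Row echelon form:
[ -6  6  -2  |  -6 ]
[  0  5   2  |   0 ]
[  0  0  -6  |  -1 ]

REF = [-6 6 -2 -6; 0 5 2 0; 0 0 -6 -1]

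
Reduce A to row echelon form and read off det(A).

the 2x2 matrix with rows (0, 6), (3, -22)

det(A) = -18

Forward elimination:
R1 <-> R2   (pivot in column 1 was zero)
[ 3  -22 ]
[ 0    6 ]
Upper-triangular form:
[ 3  -22 ]
[ 0    6 ]
det(A) = (-1)^1 * (3) * (6) = -18  (1 row swap -> sign -1)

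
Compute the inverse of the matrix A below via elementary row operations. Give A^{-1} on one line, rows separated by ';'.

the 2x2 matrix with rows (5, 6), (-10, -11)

Gauss-Jordan on [A | I]:
R1 <- (1/5)*R1:  [   1  6/5  |  1/5    0 ]
R2 <- R2 - (-10)*R1:  [ 0  1  |  2  1 ]
R1 <- R1 - (6/5)*R2:  [     1      0  |  -11/5   -6/5 ]
Right block of [I | A^{-1}] is the inverse:
[ -11/5  -6/5 ]
[     2     1 ]

inverse = [-11/5 -6/5; 2 1]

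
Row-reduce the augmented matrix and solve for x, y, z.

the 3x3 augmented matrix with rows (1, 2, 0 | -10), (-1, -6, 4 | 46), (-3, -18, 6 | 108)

(-2, -4, 5)

Forward elimination on [A|b]:
R2 <- R2 - (-1)*R1:  [  0  -4   4  36 ]
R3 <- R3 - (-3)*R1:  [   0  -12    6   78 ]
R3 <- R3 - (3)*R2:  [   0    0   -6  -30 ]
Row echelon form:
[ 1   2   0  |  -10 ]
[ 0  -4   4  |   36 ]
[ 0   0  -6  |  -30 ]
Back-substitution:
z = (-30) / -6 = 5
y = (36 - (4)*(5)) / -4 = -4
x = (-10 - (2)*(-4)) / 1 = -2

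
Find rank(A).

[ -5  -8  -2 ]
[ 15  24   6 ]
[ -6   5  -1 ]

Row reduction:
R2 <- R2 - (-3)*R1:  [ 0  0  0 ]
R3 <- R3 - (6/5)*R1:  [    0  73/5   7/5 ]
R2 <-> R3   (pivot in column 2 was zero)
[ -5    -8   -2 ]
[  0  73/5  7/5 ]
[  0     0    0 ]
Row echelon form:
[ -5    -8   -2 ]
[  0  73/5  7/5 ]
[  0     0    0 ]
Nonzero rows / pivot columns: 2

rank(A) = 2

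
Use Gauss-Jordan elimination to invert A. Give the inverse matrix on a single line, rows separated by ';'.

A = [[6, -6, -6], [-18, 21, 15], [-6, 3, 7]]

inverse = [-17/6 -2/3 -1; -1 -1/6 -1/2; -2 -1/2 -1/2]

Gauss-Jordan on [A | I]:
R1 <- (1/6)*R1:  [   1   -1   -1  |  1/6    0    0 ]
R2 <- R2 - (-18)*R1:  [  0   3  -3  |   3   1   0 ]
R3 <- R3 - (-6)*R1:  [  0  -3   1  |   1   0   1 ]
R2 <- (1/3)*R2:  [   0    1   -1  |    1  1/3    0 ]
R1 <- R1 - (-1)*R2:  [   1    0   -2  |  7/6  1/3    0 ]
R3 <- R3 - (-3)*R2:  [  0   0  -2  |   4   1   1 ]
R3 <- (1/-2)*R3:  [    0     0     1  |    -2  -1/2  -1/2 ]
R1 <- R1 - (-2)*R3:  [     1      0      0  |  -17/6   -2/3     -1 ]
R2 <- R2 - (-1)*R3:  [    0     1     0  |    -1  -1/6  -1/2 ]
Right block of [I | A^{-1}] is the inverse:
[ -17/6  -2/3    -1 ]
[    -1  -1/6  -1/2 ]
[    -2  -1/2  -1/2 ]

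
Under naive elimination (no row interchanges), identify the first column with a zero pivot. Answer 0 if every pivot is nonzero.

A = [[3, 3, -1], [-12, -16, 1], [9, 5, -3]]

first zero-pivot column = 0

Naive forward elimination:
R2 <- R2 - (-4)*R1:  [  0  -4  -3 ]
R3 <- R3 - (3)*R1:  [  0  -4   0 ]
R3 <- R3 - (1)*R2:  [ 0  0  3 ]
All pivots nonzero; naive elimination completes without hitting a zero pivot.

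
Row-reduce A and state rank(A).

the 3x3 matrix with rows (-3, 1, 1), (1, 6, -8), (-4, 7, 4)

Row reduction:
R2 <- R2 - (-1/3)*R1:  [     0   19/3  -23/3 ]
R3 <- R3 - (4/3)*R1:  [    0  17/3   8/3 ]
R3 <- R3 - (17/19)*R2:  [      0       0  181/19 ]
Row echelon form:
[ -3     1       1 ]
[  0  19/3   -23/3 ]
[  0     0  181/19 ]
Nonzero rows / pivot columns: 3

rank(A) = 3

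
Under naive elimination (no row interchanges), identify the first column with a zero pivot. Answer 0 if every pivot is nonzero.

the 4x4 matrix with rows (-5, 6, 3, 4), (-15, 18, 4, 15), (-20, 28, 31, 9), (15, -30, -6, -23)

first zero-pivot column = 2

Naive forward elimination:
R2 <- R2 - (3)*R1:  [  0   0  -5   3 ]
R3 <- R3 - (4)*R1:  [  0   4  19  -7 ]
R4 <- R4 - (-3)*R1:  [   0  -12    3  -11 ]
Matrix at this point:
[ -5    6   3    4 ]
[  0    0  -5    3 ]
[  0    4  19   -7 ]
[  0  -12   3  -11 ]
Pivot entry (2,2) is zero but row 3 has 4 in column 2 -> naive elimination stops; a row interchange (e.g. R2 <-> R3) would be required here.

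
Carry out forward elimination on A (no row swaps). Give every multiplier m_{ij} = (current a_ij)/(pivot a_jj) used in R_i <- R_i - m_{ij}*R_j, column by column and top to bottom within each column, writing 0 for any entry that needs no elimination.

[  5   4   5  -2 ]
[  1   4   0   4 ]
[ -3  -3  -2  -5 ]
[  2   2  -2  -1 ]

Forward elimination:
R2 <- R2 - (1/5)*R1:  [    0  16/5    -1  22/5 ]
R3 <- R3 - (-3/5)*R1:  [     0   -3/5      1  -31/5 ]
R4 <- R4 - (2/5)*R1:  [    0   2/5    -4  -1/5 ]
R3 <- R3 - (-3/16)*R2:  [     0      0  13/16  -43/8 ]
R4 <- R4 - (1/8)*R2:  [     0      0  -31/8   -3/4 ]
R4 <- R4 - (-62/13)*R3:  [       0        0        0  -343/13 ]
Multipliers (in order of application): m_{21} = 1/5, m_{31} = -3/5, m_{41} = 2/5, m_{32} = -3/16, m_{42} = 1/8, m_{43} = -62/13

multipliers: 1/5, -3/5, 2/5, -3/16, 1/8, -62/13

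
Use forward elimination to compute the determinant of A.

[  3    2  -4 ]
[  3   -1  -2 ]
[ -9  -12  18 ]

det(A) = -18

Forward elimination:
R2 <- R2 - (1)*R1:  [  0  -3   2 ]
R3 <- R3 - (-3)*R1:  [  0  -6   6 ]
R3 <- R3 - (2)*R2:  [ 0  0  2 ]
Upper-triangular form:
[ 3   2  -4 ]
[ 0  -3   2 ]
[ 0   0   2 ]
det(A) = (-1)^0 * (3) * (-3) * (2) = -18  (0 row swaps -> sign +1)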